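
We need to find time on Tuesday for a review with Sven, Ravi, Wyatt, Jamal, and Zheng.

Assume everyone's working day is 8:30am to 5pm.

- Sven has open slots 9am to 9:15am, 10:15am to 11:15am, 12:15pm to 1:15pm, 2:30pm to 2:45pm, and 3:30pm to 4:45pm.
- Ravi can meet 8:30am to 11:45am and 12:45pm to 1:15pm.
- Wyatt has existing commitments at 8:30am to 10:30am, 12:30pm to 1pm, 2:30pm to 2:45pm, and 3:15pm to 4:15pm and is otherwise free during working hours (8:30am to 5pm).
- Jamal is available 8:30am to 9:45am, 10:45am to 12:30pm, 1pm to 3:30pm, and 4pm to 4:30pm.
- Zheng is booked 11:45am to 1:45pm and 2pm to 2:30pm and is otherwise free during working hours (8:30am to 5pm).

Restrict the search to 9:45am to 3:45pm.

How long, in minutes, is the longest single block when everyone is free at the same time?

Wyatt free within 08:30–17:00: 10:30–12:30, 13:00–14:30, 14:45–15:15, 16:15–17:00.
Zheng free within 08:30–17:00: 08:30–11:45, 13:45–14:00, 14:30–17:00.
Sven ∩ Ravi: 09:00–09:15, 10:15–11:15, 12:45–13:15.
Sven ∩ Ravi ∩ Wyatt: 10:30–11:15, 13:00–13:15.
Sven ∩ Ravi ∩ Wyatt ∩ Jamal: 10:45–11:15, 13:00–13:15.
Sven ∩ Ravi ∩ Wyatt ∩ Jamal ∩ Zheng: 10:45–11:15.
Restricted to 09:45–15:45: 10:45–11:15.
Single common window of 30 minutes.

30 minutes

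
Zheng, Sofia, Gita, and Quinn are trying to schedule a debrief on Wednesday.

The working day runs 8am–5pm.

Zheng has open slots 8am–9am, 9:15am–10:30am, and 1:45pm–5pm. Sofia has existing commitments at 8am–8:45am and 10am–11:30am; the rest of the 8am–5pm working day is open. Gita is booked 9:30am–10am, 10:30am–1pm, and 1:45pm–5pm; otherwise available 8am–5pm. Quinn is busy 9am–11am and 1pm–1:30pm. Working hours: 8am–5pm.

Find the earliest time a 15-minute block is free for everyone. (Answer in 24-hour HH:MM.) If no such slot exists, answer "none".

08:45

Sofia free within 08:00–17:00: 08:45–10:00, 11:30–17:00.
Gita free within 08:00–17:00: 08:00–09:30, 10:00–10:30, 13:00–13:45.
Quinn free within 08:00–17:00: 08:00–09:00, 11:00–13:00, 13:30–17:00.
Zheng ∩ Sofia: 08:45–09:00, 09:15–10:00, 13:45–17:00.
Zheng ∩ Sofia ∩ Gita: 08:45–09:00, 09:15–09:30.
Zheng ∩ Sofia ∩ Gita ∩ Quinn: 08:45–09:00.
Windows ≥ 15 min: 08:45–09:00.
Earliest such window starts at 08:45.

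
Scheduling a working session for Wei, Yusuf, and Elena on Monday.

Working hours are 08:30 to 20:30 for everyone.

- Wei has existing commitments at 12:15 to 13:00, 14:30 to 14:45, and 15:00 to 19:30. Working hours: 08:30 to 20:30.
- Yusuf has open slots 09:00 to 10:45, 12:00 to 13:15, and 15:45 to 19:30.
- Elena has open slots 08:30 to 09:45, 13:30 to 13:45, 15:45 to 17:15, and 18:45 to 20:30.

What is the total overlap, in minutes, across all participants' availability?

45 minutes

Wei free within 08:30–20:30: 08:30–12:15, 13:00–14:30, 14:45–15:00, 19:30–20:30.
Wei ∩ Yusuf: 09:00–10:45, 12:00–12:15, 13:00–13:15.
Wei ∩ Yusuf ∩ Elena: 09:00–09:45.
Total common minutes: 45.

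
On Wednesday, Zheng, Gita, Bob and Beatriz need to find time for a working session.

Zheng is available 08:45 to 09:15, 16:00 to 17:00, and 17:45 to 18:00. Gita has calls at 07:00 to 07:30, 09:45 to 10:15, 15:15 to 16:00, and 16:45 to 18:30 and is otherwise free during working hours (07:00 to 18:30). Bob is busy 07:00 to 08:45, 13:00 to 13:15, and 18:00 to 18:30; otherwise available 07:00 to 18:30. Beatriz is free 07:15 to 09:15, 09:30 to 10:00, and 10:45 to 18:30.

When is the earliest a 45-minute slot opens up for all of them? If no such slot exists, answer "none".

16:00

Gita free within 07:00–18:30: 07:30–09:45, 10:15–15:15, 16:00–16:45.
Bob free within 07:00–18:30: 08:45–13:00, 13:15–18:00.
Zheng ∩ Gita: 08:45–09:15, 16:00–16:45.
Zheng ∩ Gita ∩ Bob: 08:45–09:15, 16:00–16:45.
Zheng ∩ Gita ∩ Bob ∩ Beatriz: 08:45–09:15, 16:00–16:45.
Windows ≥ 45 min: 16:00–16:45.
Earliest such window starts at 16:00.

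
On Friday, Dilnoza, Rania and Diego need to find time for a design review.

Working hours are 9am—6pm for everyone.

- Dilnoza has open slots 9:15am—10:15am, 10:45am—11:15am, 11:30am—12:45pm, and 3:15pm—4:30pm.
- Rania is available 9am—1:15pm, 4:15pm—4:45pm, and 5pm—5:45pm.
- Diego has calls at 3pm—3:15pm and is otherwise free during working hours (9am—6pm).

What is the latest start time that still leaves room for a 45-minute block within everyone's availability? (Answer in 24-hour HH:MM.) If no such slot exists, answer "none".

Diego free within 09:00–18:00: 09:00–15:00, 15:15–18:00.
Dilnoza ∩ Rania: 09:15–10:15, 10:45–11:15, 11:30–12:45, 16:15–16:30.
Dilnoza ∩ Rania ∩ Diego: 09:15–10:15, 10:45–11:15, 11:30–12:45, 16:15–16:30.
Windows ≥ 45 min: 09:15–10:15, 11:30–12:45.
Latest start in the last window 11:30–12:45 is 12:45 − 45 min = 12:00.

12:00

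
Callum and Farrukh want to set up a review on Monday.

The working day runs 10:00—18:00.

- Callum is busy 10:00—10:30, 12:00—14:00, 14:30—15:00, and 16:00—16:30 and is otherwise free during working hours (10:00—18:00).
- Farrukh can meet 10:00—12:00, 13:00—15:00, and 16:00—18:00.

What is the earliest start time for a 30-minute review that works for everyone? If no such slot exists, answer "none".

Callum free within 10:00–18:00: 10:30–12:00, 14:00–14:30, 15:00–16:00, 16:30–18:00.
Callum ∩ Farrukh: 10:30–12:00, 14:00–14:30, 16:30–18:00.
Windows ≥ 30 min: 10:30–12:00, 14:00–14:30, 16:30–18:00.
Earliest such window starts at 10:30.

10:30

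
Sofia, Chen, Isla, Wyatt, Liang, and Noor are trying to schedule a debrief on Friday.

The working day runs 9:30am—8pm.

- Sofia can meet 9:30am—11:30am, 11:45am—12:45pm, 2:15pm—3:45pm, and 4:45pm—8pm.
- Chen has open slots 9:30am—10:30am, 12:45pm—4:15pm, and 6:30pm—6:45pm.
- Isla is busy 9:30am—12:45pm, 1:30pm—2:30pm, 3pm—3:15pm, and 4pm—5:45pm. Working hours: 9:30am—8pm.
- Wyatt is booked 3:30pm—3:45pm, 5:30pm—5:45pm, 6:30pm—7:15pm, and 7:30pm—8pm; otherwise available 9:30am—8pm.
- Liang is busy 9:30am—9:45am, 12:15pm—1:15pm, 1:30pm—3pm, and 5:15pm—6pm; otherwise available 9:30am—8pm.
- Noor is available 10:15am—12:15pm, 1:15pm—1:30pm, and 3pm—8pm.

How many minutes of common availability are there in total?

15 minutes

Isla free within 09:30–20:00: 12:45–13:30, 14:30–15:00, 15:15–16:00, 17:45–20:00.
Wyatt free within 09:30–20:00: 09:30–15:30, 15:45–17:30, 17:45–18:30, 19:15–19:30.
Liang free within 09:30–20:00: 09:45–12:15, 13:15–13:30, 15:00–17:15, 18:00–20:00.
Sofia ∩ Chen: 09:30–10:30, 14:15–15:45, 18:30–18:45.
Sofia ∩ Chen ∩ Isla: 14:30–15:00, 15:15–15:45, 18:30–18:45.
Sofia ∩ Chen ∩ Isla ∩ Wyatt: 14:30–15:00, 15:15–15:30.
Sofia ∩ Chen ∩ Isla ∩ Wyatt ∩ Liang: 15:15–15:30.
Sofia ∩ Chen ∩ Isla ∩ Wyatt ∩ Liang ∩ Noor: 15:15–15:30.
Total common minutes: 15.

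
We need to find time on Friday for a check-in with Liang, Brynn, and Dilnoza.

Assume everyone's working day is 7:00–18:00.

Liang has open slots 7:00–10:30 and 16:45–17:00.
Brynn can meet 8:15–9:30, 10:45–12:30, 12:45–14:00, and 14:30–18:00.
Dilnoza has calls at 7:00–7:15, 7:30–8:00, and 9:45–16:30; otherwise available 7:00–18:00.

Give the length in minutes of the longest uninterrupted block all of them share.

Dilnoza free within 07:00–18:00: 07:15–07:30, 08:00–09:45, 16:30–18:00.
Liang ∩ Brynn: 08:15–09:30, 16:45–17:00.
Liang ∩ Brynn ∩ Dilnoza: 08:15–09:30, 16:45–17:00.
Common window lengths: 75, 15 min; longest is 75.

75 minutes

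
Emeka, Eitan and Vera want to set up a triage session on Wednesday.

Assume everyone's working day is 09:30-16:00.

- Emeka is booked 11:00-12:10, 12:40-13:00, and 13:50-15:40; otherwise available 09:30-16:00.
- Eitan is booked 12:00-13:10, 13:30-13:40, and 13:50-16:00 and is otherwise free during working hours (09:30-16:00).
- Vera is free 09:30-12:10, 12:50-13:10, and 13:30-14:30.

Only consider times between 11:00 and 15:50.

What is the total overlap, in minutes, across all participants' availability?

10 minutes

Emeka free within 09:30–16:00: 09:30–11:00, 12:10–12:40, 13:00–13:50, 15:40–16:00.
Eitan free within 09:30–16:00: 09:30–12:00, 13:10–13:30, 13:40–13:50.
Emeka ∩ Eitan: 09:30–11:00, 13:10–13:30, 13:40–13:50.
Emeka ∩ Eitan ∩ Vera: 09:30–11:00, 13:40–13:50.
Restricted to 11:00–15:50: 13:40–13:50.
Total common minutes: 10.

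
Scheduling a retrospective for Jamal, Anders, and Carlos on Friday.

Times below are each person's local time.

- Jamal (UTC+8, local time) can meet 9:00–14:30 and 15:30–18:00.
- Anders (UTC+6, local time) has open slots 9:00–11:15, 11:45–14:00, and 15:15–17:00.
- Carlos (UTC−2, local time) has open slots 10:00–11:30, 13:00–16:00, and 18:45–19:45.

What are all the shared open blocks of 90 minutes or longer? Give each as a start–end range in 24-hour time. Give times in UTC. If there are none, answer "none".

none

Jamal → UTC: 01:00–06:30, 07:30–10:00.
Anders → UTC: 03:00–05:15, 05:45–08:00, 09:15–11:00.
Carlos → UTC: 12:00–13:30, 15:00–18:00, 20:45–21:45.
Jamal ∩ Anders: 03:00–05:15, 05:45–06:30, 07:30–08:00, 09:15–10:00.
Jamal ∩ Anders ∩ Carlos: (none).
Windows ≥ 90 min: (none).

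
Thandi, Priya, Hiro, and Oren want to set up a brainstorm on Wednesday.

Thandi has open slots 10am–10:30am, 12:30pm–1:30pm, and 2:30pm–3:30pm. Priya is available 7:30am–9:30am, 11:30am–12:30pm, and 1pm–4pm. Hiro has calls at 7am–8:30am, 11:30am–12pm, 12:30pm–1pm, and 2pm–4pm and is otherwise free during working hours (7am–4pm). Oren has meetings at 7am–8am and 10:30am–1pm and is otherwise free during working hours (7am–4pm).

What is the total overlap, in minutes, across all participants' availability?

30 minutes

Hiro free within 07:00–16:00: 08:30–11:30, 12:00–12:30, 13:00–14:00.
Oren free within 07:00–16:00: 08:00–10:30, 13:00–16:00.
Thandi ∩ Priya: 13:00–13:30, 14:30–15:30.
Thandi ∩ Priya ∩ Hiro: 13:00–13:30.
Thandi ∩ Priya ∩ Hiro ∩ Oren: 13:00–13:30.
Total common minutes: 30.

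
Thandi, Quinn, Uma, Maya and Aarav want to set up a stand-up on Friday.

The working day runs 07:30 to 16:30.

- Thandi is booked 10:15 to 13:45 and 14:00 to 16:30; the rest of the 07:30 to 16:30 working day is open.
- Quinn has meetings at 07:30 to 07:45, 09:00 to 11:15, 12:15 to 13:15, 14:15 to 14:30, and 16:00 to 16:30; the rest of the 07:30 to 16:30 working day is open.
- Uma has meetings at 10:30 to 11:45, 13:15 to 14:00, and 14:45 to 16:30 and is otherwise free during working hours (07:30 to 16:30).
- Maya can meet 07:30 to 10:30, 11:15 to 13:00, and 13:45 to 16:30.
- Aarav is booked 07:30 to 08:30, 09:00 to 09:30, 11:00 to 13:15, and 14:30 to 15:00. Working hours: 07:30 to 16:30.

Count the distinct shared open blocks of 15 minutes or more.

Thandi free within 07:30–16:30: 07:30–10:15, 13:45–14:00.
Quinn free within 07:30–16:30: 07:45–09:00, 11:15–12:15, 13:15–14:15, 14:30–16:00.
Uma free within 07:30–16:30: 07:30–10:30, 11:45–13:15, 14:00–14:45.
Aarav free within 07:30–16:30: 08:30–09:00, 09:30–11:00, 13:15–14:30, 15:00–16:30.
Thandi ∩ Quinn: 07:45–09:00, 13:45–14:00.
Thandi ∩ Quinn ∩ Uma: 07:45–09:00.
Thandi ∩ Quinn ∩ Uma ∩ Maya: 07:45–09:00.
Thandi ∩ Quinn ∩ Uma ∩ Maya ∩ Aarav: 08:30–09:00.
Windows ≥ 15 min: 08:30–09:00.
That's 1 window.

1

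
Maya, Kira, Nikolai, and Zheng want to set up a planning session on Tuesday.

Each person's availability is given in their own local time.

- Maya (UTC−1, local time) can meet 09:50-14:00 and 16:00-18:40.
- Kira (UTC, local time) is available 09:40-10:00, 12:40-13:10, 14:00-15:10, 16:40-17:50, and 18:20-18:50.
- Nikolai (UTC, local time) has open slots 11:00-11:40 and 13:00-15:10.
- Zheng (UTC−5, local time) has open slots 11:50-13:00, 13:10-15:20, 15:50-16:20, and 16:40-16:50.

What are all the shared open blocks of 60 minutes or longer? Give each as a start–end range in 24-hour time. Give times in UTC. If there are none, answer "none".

none

Maya → UTC: 10:50–15:00, 17:00–19:40.
Kira → UTC: 09:40–10:00, 12:40–13:10, 14:00–15:10, 16:40–17:50, 18:20–18:50.
Nikolai → UTC: 11:00–11:40, 13:00–15:10.
Zheng → UTC: 16:50–18:00, 18:10–20:20, 20:50–21:20, 21:40–21:50.
Maya ∩ Kira: 12:40–13:10, 14:00–15:00, 17:00–17:50, 18:20–18:50.
Maya ∩ Kira ∩ Nikolai: 13:00–13:10, 14:00–15:00.
Maya ∩ Kira ∩ Nikolai ∩ Zheng: (none).
Windows ≥ 60 min: (none).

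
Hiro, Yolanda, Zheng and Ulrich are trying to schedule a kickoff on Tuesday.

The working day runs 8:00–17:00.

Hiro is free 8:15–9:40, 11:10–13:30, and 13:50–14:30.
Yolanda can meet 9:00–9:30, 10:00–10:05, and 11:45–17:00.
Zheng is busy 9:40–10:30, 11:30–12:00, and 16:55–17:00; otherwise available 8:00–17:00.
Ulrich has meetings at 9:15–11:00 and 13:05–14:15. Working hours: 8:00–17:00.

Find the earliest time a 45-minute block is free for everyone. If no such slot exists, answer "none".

12:00

Zheng free within 08:00–17:00: 08:00–09:40, 10:30–11:30, 12:00–16:55.
Ulrich free within 08:00–17:00: 08:00–09:15, 11:00–13:05, 14:15–17:00.
Hiro ∩ Yolanda: 09:00–09:30, 11:45–13:30, 13:50–14:30.
Hiro ∩ Yolanda ∩ Zheng: 09:00–09:30, 12:00–13:30, 13:50–14:30.
Hiro ∩ Yolanda ∩ Zheng ∩ Ulrich: 09:00–09:15, 12:00–13:05, 14:15–14:30.
Windows ≥ 45 min: 12:00–13:05.
Earliest such window starts at 12:00.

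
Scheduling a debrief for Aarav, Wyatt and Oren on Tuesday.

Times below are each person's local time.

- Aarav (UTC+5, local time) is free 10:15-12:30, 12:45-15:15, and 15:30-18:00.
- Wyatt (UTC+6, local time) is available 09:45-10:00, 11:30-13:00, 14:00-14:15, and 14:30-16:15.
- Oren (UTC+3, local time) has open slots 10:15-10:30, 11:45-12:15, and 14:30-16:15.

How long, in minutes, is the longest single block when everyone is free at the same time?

Aarav → UTC: 05:15–07:30, 07:45–10:15, 10:30–13:00.
Wyatt → UTC: 03:45–04:00, 05:30–07:00, 08:00–08:15, 08:30–10:15.
Oren → UTC: 07:15–07:30, 08:45–09:15, 11:30–13:15.
Aarav ∩ Wyatt: 05:30–07:00, 08:00–08:15, 08:30–10:15.
Aarav ∩ Wyatt ∩ Oren: 08:45–09:15.
Single common window of 30 minutes.

30 minutes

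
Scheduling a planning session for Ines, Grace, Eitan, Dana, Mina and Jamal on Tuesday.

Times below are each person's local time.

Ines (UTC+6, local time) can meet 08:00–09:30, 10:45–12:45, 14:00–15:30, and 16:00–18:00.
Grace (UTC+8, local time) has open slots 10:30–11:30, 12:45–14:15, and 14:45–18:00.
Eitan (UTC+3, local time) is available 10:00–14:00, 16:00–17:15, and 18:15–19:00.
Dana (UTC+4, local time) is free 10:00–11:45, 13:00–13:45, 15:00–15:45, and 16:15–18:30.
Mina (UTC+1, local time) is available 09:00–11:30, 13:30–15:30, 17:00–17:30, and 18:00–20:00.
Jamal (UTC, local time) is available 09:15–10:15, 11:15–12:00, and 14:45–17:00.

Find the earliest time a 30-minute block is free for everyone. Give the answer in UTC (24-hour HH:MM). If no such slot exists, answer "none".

none

Ines → UTC: 02:00–03:30, 04:45–06:45, 08:00–09:30, 10:00–12:00.
Grace → UTC: 02:30–03:30, 04:45–06:15, 06:45–10:00.
Eitan → UTC: 07:00–11:00, 13:00–14:15, 15:15–16:00.
Dana → UTC: 06:00–07:45, 09:00–09:45, 11:00–11:45, 12:15–14:30.
Mina → UTC: 08:00–10:30, 12:30–14:30, 16:00–16:30, 17:00–19:00.
Jamal → UTC: 09:15–10:15, 11:15–12:00, 14:45–17:00.
Ines ∩ Grace: 02:30–03:30, 04:45–06:15, 08:00–09:30.
Ines ∩ Grace ∩ Eitan: 08:00–09:30.
Ines ∩ Grace ∩ Eitan ∩ Dana: 09:00–09:30.
Ines ∩ Grace ∩ Eitan ∩ Dana ∩ Mina: 09:00–09:30.
Ines ∩ Grace ∩ Eitan ∩ Dana ∩ Mina ∩ Jamal: 09:15–09:30.
Windows ≥ 30 min: (none).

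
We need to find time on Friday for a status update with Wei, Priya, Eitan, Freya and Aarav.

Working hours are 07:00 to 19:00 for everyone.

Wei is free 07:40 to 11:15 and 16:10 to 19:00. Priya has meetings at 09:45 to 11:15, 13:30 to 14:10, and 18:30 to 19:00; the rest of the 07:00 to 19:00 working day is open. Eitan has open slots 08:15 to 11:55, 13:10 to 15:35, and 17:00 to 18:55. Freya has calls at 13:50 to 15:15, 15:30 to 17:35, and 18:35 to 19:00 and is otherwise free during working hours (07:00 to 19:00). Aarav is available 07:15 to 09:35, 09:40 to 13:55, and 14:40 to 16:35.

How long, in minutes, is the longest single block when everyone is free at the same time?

80 minutes

Priya free within 07:00–19:00: 07:00–09:45, 11:15–13:30, 14:10–18:30.
Freya free within 07:00–19:00: 07:00–13:50, 15:15–15:30, 17:35–18:35.
Wei ∩ Priya: 07:40–09:45, 16:10–18:30.
Wei ∩ Priya ∩ Eitan: 08:15–09:45, 17:00–18:30.
Wei ∩ Priya ∩ Eitan ∩ Freya: 08:15–09:45, 17:35–18:30.
Wei ∩ Priya ∩ Eitan ∩ Freya ∩ Aarav: 08:15–09:35, 09:40–09:45.
Common window lengths: 80, 5 min; longest is 80.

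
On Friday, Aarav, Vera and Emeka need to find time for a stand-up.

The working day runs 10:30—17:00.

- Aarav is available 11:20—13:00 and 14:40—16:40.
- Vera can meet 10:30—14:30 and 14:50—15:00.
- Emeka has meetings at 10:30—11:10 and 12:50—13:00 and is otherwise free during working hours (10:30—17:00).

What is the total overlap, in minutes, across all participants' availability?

Emeka free within 10:30–17:00: 11:10–12:50, 13:00–17:00.
Aarav ∩ Vera: 11:20–13:00, 14:50–15:00.
Aarav ∩ Vera ∩ Emeka: 11:20–12:50, 14:50–15:00.
Total common minutes: 90 + 10 = 100.

100 minutes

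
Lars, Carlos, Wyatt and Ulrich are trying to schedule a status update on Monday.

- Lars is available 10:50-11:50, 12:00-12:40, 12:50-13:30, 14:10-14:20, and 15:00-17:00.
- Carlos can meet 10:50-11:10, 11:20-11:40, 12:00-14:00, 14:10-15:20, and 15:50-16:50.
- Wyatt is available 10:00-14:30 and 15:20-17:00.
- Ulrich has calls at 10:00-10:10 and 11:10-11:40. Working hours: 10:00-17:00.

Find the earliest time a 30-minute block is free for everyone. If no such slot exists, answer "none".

Ulrich free within 10:00–17:00: 10:10–11:10, 11:40–17:00.
Lars ∩ Carlos: 10:50–11:10, 11:20–11:40, 12:00–12:40, 12:50–13:30, 14:10–14:20, 15:00–15:20, 15:50–16:50.
Lars ∩ Carlos ∩ Wyatt: 10:50–11:10, 11:20–11:40, 12:00–12:40, 12:50–13:30, 14:10–14:20, 15:50–16:50.
Lars ∩ Carlos ∩ Wyatt ∩ Ulrich: 10:50–11:10, 12:00–12:40, 12:50–13:30, 14:10–14:20, 15:50–16:50.
Windows ≥ 30 min: 12:00–12:40, 12:50–13:30, 15:50–16:50.
Earliest such window starts at 12:00.

12:00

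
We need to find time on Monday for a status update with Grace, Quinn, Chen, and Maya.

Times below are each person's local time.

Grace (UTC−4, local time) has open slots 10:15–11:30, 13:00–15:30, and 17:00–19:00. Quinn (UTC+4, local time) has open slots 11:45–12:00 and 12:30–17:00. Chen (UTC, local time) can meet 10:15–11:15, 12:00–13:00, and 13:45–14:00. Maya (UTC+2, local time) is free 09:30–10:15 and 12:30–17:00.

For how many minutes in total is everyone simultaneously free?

0 minutes

Grace → UTC: 14:15–15:30, 17:00–19:30, 21:00–23:00.
Quinn → UTC: 07:45–08:00, 08:30–13:00.
Chen → UTC: 10:15–11:15, 12:00–13:00, 13:45–14:00.
Maya → UTC: 07:30–08:15, 10:30–15:00.
Grace ∩ Quinn: (none).
Grace ∩ Quinn ∩ Chen: (none).
Grace ∩ Quinn ∩ Chen ∩ Maya: (none).
Total common minutes: 0.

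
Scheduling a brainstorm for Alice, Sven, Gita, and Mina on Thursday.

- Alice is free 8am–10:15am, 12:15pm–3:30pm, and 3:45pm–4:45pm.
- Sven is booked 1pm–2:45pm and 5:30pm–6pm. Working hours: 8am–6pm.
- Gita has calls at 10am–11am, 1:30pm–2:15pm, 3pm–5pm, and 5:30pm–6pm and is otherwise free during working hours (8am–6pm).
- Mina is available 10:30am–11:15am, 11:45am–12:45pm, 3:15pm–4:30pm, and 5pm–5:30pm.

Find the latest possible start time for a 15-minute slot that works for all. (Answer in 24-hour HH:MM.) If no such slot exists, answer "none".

Sven free within 08:00–18:00: 08:00–13:00, 14:45–17:30.
Gita free within 08:00–18:00: 08:00–10:00, 11:00–13:30, 14:15–15:00, 17:00–17:30.
Alice ∩ Sven: 08:00–10:15, 12:15–13:00, 14:45–15:30, 15:45–16:45.
Alice ∩ Sven ∩ Gita: 08:00–10:00, 12:15–13:00, 14:45–15:00.
Alice ∩ Sven ∩ Gita ∩ Mina: 12:15–12:45.
Windows ≥ 15 min: 12:15–12:45.
Latest start in the last window 12:15–12:45 is 12:45 − 15 min = 12:30.

12:30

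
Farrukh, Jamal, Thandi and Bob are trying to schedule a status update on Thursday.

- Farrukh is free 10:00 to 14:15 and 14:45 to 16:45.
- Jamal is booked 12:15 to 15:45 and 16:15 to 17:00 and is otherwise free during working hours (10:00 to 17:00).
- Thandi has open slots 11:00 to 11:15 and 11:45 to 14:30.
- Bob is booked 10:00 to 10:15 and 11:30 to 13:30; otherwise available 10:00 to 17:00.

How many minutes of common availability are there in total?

15 minutes

Jamal free within 10:00–17:00: 10:00–12:15, 15:45–16:15.
Bob free within 10:00–17:00: 10:15–11:30, 13:30–17:00.
Farrukh ∩ Jamal: 10:00–12:15, 15:45–16:15.
Farrukh ∩ Jamal ∩ Thandi: 11:00–11:15, 11:45–12:15.
Farrukh ∩ Jamal ∩ Thandi ∩ Bob: 11:00–11:15.
Total common minutes: 15.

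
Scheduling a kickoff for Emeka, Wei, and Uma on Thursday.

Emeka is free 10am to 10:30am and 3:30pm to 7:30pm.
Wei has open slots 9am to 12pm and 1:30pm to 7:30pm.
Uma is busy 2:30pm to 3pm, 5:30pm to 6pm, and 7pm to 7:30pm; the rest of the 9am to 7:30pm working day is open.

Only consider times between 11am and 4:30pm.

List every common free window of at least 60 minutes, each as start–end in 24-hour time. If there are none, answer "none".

15:30–16:30

Uma free within 09:00–19:30: 09:00–14:30, 15:00–17:30, 18:00–19:00.
Emeka ∩ Wei: 10:00–10:30, 15:30–19:30.
Emeka ∩ Wei ∩ Uma: 10:00–10:30, 15:30–17:30, 18:00–19:00.
Restricted to 11:00–16:30: 15:30–16:30.
Windows ≥ 60 min: 15:30–16:30.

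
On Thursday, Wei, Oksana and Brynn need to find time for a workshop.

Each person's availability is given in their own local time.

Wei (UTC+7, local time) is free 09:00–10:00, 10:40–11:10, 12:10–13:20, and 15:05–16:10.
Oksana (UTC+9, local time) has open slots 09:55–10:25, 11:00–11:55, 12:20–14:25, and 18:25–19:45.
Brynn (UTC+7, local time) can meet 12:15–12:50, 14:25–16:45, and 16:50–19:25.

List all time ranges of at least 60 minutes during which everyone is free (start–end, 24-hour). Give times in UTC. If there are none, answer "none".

none

Wei → UTC: 02:00–03:00, 03:40–04:10, 05:10–06:20, 08:05–09:10.
Oksana → UTC: 00:55–01:25, 02:00–02:55, 03:20–05:25, 09:25–10:45.
Brynn → UTC: 05:15–05:50, 07:25–09:45, 09:50–12:25.
Wei ∩ Oksana: 02:00–02:55, 03:40–04:10, 05:10–05:25.
Wei ∩ Oksana ∩ Brynn: 05:15–05:25.
Windows ≥ 60 min: (none).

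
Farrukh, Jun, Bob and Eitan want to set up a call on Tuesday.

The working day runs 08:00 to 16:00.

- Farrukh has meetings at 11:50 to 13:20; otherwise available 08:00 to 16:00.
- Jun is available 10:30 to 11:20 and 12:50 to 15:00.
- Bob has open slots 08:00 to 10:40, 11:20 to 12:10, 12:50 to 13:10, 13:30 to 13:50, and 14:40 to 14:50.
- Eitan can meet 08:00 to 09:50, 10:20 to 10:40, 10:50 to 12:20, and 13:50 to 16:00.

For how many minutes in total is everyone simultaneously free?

20 minutes

Farrukh free within 08:00–16:00: 08:00–11:50, 13:20–16:00.
Farrukh ∩ Jun: 10:30–11:20, 13:20–15:00.
Farrukh ∩ Jun ∩ Bob: 10:30–10:40, 13:30–13:50, 14:40–14:50.
Farrukh ∩ Jun ∩ Bob ∩ Eitan: 10:30–10:40, 14:40–14:50.
Total common minutes: 10 + 10 = 20.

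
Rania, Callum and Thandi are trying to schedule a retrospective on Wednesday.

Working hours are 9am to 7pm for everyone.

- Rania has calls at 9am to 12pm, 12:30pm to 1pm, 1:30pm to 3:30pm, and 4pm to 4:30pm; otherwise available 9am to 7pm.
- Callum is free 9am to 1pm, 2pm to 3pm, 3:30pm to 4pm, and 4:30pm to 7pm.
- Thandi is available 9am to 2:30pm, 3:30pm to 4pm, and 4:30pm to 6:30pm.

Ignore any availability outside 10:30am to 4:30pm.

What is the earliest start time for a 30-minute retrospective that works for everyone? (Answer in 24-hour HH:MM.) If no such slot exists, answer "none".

Rania free within 09:00–19:00: 12:00–12:30, 13:00–13:30, 15:30–16:00, 16:30–19:00.
Rania ∩ Callum: 12:00–12:30, 15:30–16:00, 16:30–19:00.
Rania ∩ Callum ∩ Thandi: 12:00–12:30, 15:30–16:00, 16:30–18:30.
Restricted to 10:30–16:30: 12:00–12:30, 15:30–16:00.
Windows ≥ 30 min: 12:00–12:30, 15:30–16:00.
Earliest such window starts at 12:00.

12:00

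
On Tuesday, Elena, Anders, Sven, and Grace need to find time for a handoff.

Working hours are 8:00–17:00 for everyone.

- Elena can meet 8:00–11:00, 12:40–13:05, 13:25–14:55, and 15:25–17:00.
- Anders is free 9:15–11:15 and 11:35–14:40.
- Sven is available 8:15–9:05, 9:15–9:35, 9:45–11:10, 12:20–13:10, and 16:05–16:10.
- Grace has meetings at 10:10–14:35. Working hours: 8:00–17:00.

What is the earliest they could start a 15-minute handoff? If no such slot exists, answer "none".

Grace free within 08:00–17:00: 08:00–10:10, 14:35–17:00.
Elena ∩ Anders: 09:15–11:00, 12:40–13:05, 13:25–14:40.
Elena ∩ Anders ∩ Sven: 09:15–09:35, 09:45–11:00, 12:40–13:05.
Elena ∩ Anders ∩ Sven ∩ Grace: 09:15–09:35, 09:45–10:10.
Windows ≥ 15 min: 09:15–09:35, 09:45–10:10.
Earliest such window starts at 09:15.

09:15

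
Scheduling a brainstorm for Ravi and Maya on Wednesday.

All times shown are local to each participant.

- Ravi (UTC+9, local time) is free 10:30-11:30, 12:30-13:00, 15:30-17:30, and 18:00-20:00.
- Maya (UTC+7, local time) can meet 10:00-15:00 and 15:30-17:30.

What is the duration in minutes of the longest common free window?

Ravi → UTC: 01:30–02:30, 03:30–04:00, 06:30–08:30, 09:00–11:00.
Maya → UTC: 03:00–08:00, 08:30–10:30.
Ravi ∩ Maya: 03:30–04:00, 06:30–08:00, 09:00–10:30.
Common window lengths: 30, 90, 90 min; longest is 90.

90 minutes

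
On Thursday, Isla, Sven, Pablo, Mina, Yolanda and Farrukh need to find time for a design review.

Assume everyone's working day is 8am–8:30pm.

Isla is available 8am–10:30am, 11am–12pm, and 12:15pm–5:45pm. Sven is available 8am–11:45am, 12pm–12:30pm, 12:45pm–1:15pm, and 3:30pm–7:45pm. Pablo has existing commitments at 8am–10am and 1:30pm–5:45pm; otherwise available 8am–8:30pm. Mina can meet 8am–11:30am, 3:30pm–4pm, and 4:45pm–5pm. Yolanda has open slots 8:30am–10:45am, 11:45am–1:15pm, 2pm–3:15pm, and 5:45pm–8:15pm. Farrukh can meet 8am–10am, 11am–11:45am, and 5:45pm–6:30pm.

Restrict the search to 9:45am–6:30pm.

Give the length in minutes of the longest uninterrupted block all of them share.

Pablo free within 08:00–20:30: 10:00–13:30, 17:45–20:30.
Isla ∩ Sven: 08:00–10:30, 11:00–11:45, 12:15–12:30, 12:45–13:15, 15:30–17:45.
Isla ∩ Sven ∩ Pablo: 10:00–10:30, 11:00–11:45, 12:15–12:30, 12:45–13:15.
Isla ∩ Sven ∩ Pablo ∩ Mina: 10:00–10:30, 11:00–11:30.
Isla ∩ Sven ∩ Pablo ∩ Mina ∩ Yolanda: 10:00–10:30.
Isla ∩ Sven ∩ Pablo ∩ Mina ∩ Yolanda ∩ Farrukh: (none).
Restricted to 09:45–18:30: (none).
No common window.

0 minutes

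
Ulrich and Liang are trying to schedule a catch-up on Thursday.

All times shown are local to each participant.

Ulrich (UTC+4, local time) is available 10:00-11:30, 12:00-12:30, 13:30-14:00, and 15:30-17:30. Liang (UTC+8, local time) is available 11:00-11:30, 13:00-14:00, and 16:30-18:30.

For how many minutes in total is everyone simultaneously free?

30 minutes

Ulrich → UTC: 06:00–07:30, 08:00–08:30, 09:30–10:00, 11:30–13:30.
Liang → UTC: 03:00–03:30, 05:00–06:00, 08:30–10:30.
Ulrich ∩ Liang: 09:30–10:00.
Total common minutes: 30.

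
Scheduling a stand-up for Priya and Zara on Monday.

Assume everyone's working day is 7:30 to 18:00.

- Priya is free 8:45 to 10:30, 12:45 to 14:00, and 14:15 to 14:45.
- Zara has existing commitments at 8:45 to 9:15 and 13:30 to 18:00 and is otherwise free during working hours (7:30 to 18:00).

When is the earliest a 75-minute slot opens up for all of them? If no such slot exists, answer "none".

09:15

Zara free within 07:30–18:00: 07:30–08:45, 09:15–13:30.
Priya ∩ Zara: 09:15–10:30, 12:45–13:30.
Windows ≥ 75 min: 09:15–10:30.
Earliest such window starts at 09:15.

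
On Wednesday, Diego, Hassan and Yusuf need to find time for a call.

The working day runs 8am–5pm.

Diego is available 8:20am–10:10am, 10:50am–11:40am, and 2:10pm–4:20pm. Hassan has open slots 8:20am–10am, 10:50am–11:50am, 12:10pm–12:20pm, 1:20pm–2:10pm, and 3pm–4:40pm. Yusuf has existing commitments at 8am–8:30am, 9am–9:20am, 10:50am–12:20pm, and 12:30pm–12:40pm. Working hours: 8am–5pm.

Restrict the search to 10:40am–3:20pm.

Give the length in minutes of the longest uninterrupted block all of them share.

Yusuf free within 08:00–17:00: 08:30–09:00, 09:20–10:50, 12:20–12:30, 12:40–17:00.
Diego ∩ Hassan: 08:20–10:00, 10:50–11:40, 15:00–16:20.
Diego ∩ Hassan ∩ Yusuf: 08:30–09:00, 09:20–10:00, 15:00–16:20.
Restricted to 10:40–15:20: 15:00–15:20.
Single common window of 20 minutes.

20 minutes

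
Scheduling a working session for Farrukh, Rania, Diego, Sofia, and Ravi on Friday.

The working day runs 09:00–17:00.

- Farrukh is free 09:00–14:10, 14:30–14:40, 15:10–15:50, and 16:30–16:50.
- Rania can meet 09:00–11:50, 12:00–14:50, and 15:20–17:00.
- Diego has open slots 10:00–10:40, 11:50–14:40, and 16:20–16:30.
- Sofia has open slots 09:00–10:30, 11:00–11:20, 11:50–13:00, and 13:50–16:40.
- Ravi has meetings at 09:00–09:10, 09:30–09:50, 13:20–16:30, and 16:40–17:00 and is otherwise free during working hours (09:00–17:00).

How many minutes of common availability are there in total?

Ravi free within 09:00–17:00: 09:10–09:30, 09:50–13:20, 16:30–16:40.
Farrukh ∩ Rania: 09:00–11:50, 12:00–14:10, 14:30–14:40, 15:20–15:50, 16:30–16:50.
Farrukh ∩ Rania ∩ Diego: 10:00–10:40, 12:00–14:10, 14:30–14:40.
Farrukh ∩ Rania ∩ Diego ∩ Sofia: 10:00–10:30, 12:00–13:00, 13:50–14:10, 14:30–14:40.
Farrukh ∩ Rania ∩ Diego ∩ Sofia ∩ Ravi: 10:00–10:30, 12:00–13:00.
Total common minutes: 30 + 60 = 90.

90 minutes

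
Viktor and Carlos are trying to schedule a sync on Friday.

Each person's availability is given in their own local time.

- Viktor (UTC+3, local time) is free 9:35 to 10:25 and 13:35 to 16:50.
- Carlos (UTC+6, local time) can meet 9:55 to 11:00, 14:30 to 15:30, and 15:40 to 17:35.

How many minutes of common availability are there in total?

60 minutes

Viktor → UTC: 06:35–07:25, 10:35–13:50.
Carlos → UTC: 03:55–05:00, 08:30–09:30, 09:40–11:35.
Viktor ∩ Carlos: 10:35–11:35.
Total common minutes: 60.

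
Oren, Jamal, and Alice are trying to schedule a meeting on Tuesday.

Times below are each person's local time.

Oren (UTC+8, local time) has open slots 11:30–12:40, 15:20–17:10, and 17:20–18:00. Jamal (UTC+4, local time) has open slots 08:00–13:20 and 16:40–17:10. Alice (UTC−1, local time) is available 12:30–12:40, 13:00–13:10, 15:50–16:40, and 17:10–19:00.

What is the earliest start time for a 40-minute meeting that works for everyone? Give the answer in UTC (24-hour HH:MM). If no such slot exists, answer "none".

Oren → UTC: 03:30–04:40, 07:20–09:10, 09:20–10:00.
Jamal → UTC: 04:00–09:20, 12:40–13:10.
Alice → UTC: 13:30–13:40, 14:00–14:10, 16:50–17:40, 18:10–20:00.
Oren ∩ Jamal: 04:00–04:40, 07:20–09:10.
Oren ∩ Jamal ∩ Alice: (none).
Windows ≥ 40 min: (none).

none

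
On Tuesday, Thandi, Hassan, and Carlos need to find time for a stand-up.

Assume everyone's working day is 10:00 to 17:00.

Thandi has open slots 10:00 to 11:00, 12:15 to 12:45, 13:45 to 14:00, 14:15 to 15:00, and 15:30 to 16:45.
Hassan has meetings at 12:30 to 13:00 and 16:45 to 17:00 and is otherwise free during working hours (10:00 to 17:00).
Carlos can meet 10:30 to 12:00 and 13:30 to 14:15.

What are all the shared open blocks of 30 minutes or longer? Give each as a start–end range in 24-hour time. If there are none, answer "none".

10:30–11:00

Hassan free within 10:00–17:00: 10:00–12:30, 13:00–16:45.
Thandi ∩ Hassan: 10:00–11:00, 12:15–12:30, 13:45–14:00, 14:15–15:00, 15:30–16:45.
Thandi ∩ Hassan ∩ Carlos: 10:30–11:00, 13:45–14:00.
Windows ≥ 30 min: 10:30–11:00.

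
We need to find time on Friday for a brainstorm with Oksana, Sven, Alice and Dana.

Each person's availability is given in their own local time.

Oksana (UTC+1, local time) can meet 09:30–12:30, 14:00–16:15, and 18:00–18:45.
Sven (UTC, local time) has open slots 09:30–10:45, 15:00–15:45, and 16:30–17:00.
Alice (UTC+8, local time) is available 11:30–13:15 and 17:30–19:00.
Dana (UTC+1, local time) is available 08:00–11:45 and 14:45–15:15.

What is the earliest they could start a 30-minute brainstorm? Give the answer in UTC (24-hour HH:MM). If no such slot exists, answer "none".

09:30

Oksana → UTC: 08:30–11:30, 13:00–15:15, 17:00–17:45.
Sven → UTC: 09:30–10:45, 15:00–15:45, 16:30–17:00.
Alice → UTC: 03:30–05:15, 09:30–11:00.
Dana → UTC: 07:00–10:45, 13:45–14:15.
Oksana ∩ Sven: 09:30–10:45, 15:00–15:15.
Oksana ∩ Sven ∩ Alice: 09:30–10:45.
Oksana ∩ Sven ∩ Alice ∩ Dana: 09:30–10:45.
Windows ≥ 30 min: 09:30–10:45.
Earliest such window starts at 09:30.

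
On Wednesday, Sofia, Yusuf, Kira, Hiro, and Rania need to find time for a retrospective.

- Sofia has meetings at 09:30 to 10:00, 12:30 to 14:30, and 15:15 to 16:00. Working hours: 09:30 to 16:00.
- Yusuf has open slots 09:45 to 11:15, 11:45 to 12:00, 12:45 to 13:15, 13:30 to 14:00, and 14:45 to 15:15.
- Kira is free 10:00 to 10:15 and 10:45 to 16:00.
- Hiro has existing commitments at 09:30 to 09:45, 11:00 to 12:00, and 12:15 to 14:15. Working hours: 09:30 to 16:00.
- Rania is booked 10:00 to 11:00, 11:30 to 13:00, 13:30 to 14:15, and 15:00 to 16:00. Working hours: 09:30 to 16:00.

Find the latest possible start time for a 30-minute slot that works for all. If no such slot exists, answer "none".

none

Sofia free within 09:30–16:00: 10:00–12:30, 14:30–15:15.
Hiro free within 09:30–16:00: 09:45–11:00, 12:00–12:15, 14:15–16:00.
Rania free within 09:30–16:00: 09:30–10:00, 11:00–11:30, 13:00–13:30, 14:15–15:00.
Sofia ∩ Yusuf: 10:00–11:15, 11:45–12:00, 14:45–15:15.
Sofia ∩ Yusuf ∩ Kira: 10:00–10:15, 10:45–11:15, 11:45–12:00, 14:45–15:15.
Sofia ∩ Yusuf ∩ Kira ∩ Hiro: 10:00–10:15, 10:45–11:00, 14:45–15:15.
Sofia ∩ Yusuf ∩ Kira ∩ Hiro ∩ Rania: 14:45–15:00.
Windows ≥ 30 min: (none).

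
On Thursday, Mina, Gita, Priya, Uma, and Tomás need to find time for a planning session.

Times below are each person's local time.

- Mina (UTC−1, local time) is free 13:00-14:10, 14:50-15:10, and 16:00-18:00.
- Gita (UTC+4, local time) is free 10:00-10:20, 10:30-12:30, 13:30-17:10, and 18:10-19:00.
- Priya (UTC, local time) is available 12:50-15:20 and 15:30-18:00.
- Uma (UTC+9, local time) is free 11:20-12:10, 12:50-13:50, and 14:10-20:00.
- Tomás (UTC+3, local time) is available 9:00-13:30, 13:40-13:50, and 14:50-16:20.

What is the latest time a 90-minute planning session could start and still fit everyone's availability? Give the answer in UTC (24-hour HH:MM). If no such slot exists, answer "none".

none

Mina → UTC: 14:00–15:10, 15:50–16:10, 17:00–19:00.
Gita → UTC: 06:00–06:20, 06:30–08:30, 09:30–13:10, 14:10–15:00.
Priya → UTC: 12:50–15:20, 15:30–18:00.
Uma → UTC: 02:20–03:10, 03:50–04:50, 05:10–11:00.
Tomás → UTC: 06:00–10:30, 10:40–10:50, 11:50–13:20.
Mina ∩ Gita: 14:10–15:00.
Mina ∩ Gita ∩ Priya: 14:10–15:00.
Mina ∩ Gita ∩ Priya ∩ Uma: (none).
Mina ∩ Gita ∩ Priya ∩ Uma ∩ Tomás: (none).
Windows ≥ 90 min: (none).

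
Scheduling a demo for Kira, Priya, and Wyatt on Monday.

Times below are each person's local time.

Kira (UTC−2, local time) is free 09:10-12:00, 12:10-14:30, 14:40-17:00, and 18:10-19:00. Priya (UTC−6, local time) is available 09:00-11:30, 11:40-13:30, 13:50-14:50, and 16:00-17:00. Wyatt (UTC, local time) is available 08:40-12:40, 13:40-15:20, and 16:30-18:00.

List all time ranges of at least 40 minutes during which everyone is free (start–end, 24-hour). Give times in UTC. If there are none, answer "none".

16:40–17:30

Kira → UTC: 11:10–14:00, 14:10–16:30, 16:40–19:00, 20:10–21:00.
Priya → UTC: 15:00–17:30, 17:40–19:30, 19:50–20:50, 22:00–23:00.
Wyatt → UTC: 08:40–12:40, 13:40–15:20, 16:30–18:00.
Kira ∩ Priya: 15:00–16:30, 16:40–17:30, 17:40–19:00, 20:10–20:50.
Kira ∩ Priya ∩ Wyatt: 15:00–15:20, 16:40–17:30, 17:40–18:00.
Windows ≥ 40 min: 16:40–17:30.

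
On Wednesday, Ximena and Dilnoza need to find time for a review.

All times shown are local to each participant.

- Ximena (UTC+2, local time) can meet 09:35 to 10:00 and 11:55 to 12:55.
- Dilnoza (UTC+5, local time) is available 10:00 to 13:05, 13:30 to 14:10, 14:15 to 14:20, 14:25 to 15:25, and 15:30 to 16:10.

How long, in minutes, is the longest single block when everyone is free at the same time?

Ximena → UTC: 07:35–08:00, 09:55–10:55.
Dilnoza → UTC: 05:00–08:05, 08:30–09:10, 09:15–09:20, 09:25–10:25, 10:30–11:10.
Ximena ∩ Dilnoza: 07:35–08:00, 09:55–10:25, 10:30–10:55.
Common window lengths: 25, 30, 25 min; longest is 30.

30 minutes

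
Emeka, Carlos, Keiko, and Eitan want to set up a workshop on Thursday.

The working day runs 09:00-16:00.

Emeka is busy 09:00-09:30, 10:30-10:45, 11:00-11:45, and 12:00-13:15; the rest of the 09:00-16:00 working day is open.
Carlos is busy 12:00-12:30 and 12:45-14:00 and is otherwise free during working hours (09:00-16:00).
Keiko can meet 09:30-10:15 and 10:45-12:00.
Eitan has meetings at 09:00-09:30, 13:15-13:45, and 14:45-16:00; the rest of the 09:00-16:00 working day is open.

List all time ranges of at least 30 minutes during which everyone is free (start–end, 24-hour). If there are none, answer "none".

09:30–10:15

Emeka free within 09:00–16:00: 09:30–10:30, 10:45–11:00, 11:45–12:00, 13:15–16:00.
Carlos free within 09:00–16:00: 09:00–12:00, 12:30–12:45, 14:00–16:00.
Eitan free within 09:00–16:00: 09:30–13:15, 13:45–14:45.
Emeka ∩ Carlos: 09:30–10:30, 10:45–11:00, 11:45–12:00, 14:00–16:00.
Emeka ∩ Carlos ∩ Keiko: 09:30–10:15, 10:45–11:00, 11:45–12:00.
Emeka ∩ Carlos ∩ Keiko ∩ Eitan: 09:30–10:15, 10:45–11:00, 11:45–12:00.
Windows ≥ 30 min: 09:30–10:15.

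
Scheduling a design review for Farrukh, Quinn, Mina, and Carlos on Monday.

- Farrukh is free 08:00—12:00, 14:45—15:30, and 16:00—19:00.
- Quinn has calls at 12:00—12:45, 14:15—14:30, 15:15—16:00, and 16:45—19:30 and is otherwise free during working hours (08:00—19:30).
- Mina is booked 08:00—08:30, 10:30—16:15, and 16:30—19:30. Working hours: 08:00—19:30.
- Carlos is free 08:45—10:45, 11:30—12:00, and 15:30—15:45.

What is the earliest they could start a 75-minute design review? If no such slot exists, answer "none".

08:45

Quinn free within 08:00–19:30: 08:00–12:00, 12:45–14:15, 14:30–15:15, 16:00–16:45.
Mina free within 08:00–19:30: 08:30–10:30, 16:15–16:30.
Farrukh ∩ Quinn: 08:00–12:00, 14:45–15:15, 16:00–16:45.
Farrukh ∩ Quinn ∩ Mina: 08:30–10:30, 16:15–16:30.
Farrukh ∩ Quinn ∩ Mina ∩ Carlos: 08:45–10:30.
Windows ≥ 75 min: 08:45–10:30.
Earliest such window starts at 08:45.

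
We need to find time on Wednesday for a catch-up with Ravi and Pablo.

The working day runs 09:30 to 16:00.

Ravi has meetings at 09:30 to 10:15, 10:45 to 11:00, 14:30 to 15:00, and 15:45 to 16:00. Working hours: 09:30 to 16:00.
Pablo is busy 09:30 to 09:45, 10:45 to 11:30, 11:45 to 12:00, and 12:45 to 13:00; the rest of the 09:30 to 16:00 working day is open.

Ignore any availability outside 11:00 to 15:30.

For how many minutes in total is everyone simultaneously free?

Ravi free within 09:30–16:00: 10:15–10:45, 11:00–14:30, 15:00–15:45.
Pablo free within 09:30–16:00: 09:45–10:45, 11:30–11:45, 12:00–12:45, 13:00–16:00.
Ravi ∩ Pablo: 10:15–10:45, 11:30–11:45, 12:00–12:45, 13:00–14:30, 15:00–15:45.
Restricted to 11:00–15:30: 11:30–11:45, 12:00–12:45, 13:00–14:30, 15:00–15:30.
Total common minutes: 15 + 45 + 90 + 30 = 180.

180 minutes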